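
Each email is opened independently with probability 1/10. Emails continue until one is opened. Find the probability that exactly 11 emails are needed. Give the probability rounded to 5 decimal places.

0.03487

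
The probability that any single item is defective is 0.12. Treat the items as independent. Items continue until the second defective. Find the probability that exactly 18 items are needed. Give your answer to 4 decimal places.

Y = trial on which the second success occurs; negative binomial, r=2, p=0.12.
P(Y=18) = C(17,1) · p^2 · (1−p)^16
= 17 · 0.0144 · 0.12934 = 0.031662

0.0317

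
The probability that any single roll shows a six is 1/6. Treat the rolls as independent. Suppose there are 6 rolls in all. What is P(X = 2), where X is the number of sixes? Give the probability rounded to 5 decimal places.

X ~ Binomial(n=6, p=0.166667).
P(X=2) = C(6,2) · p^2 · (1−p)^4
= 15 · 0.027778 · 0.48225 = 0.2009388

0.20094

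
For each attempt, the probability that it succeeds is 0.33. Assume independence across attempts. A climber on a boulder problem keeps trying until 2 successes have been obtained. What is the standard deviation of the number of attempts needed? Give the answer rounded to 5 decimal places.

3.50783

Y = total attempts until the second success; negative binomial with r=2, p=0.33.
SD(Y) = √[r(1−p)/p²] = √(12.3048669) = 3.5078294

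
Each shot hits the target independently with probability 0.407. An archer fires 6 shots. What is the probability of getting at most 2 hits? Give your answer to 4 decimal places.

0.5298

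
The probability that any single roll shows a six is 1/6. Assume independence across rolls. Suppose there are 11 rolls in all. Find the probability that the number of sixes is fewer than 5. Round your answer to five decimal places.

X ~ Binomial(11, 0.166667); P(X ≤ 4) = Σ C(11,k) p^k (1−p)^(11−k) over k:
  k=0: C(11,0)·0.166667^0·0.833333^11 = 0.1345880
  k=1: C(11,1)·0.166667^1·0.833333^10 = 0.2960936
  k=2: C(11,2)·0.166667^2·0.833333^9 = 0.2960936
  k=3: C(11,3)·0.166667^3·0.833333^8 = 0.1776561
  k=4: C(11,4)·0.166667^4·0.833333^7 = 0.0710625
Total = 0.9754937

0.97549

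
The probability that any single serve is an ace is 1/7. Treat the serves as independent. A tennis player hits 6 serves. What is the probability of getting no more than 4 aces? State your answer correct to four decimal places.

0.9997

X ~ Binomial(6, 0.142857); P(X ≤ 4) = Σ C(6,k) p^k (1−p)^(6−k) over k:
  k=0: C(6,0)·0.142857^0·0.857143^6 = 0.396569
  k=1: C(6,1)·0.142857^1·0.857143^5 = 0.396569
  k=2: C(6,2)·0.142857^2·0.857143^4 = 0.165237
  k=3: C(6,3)·0.142857^3·0.857143^3 = 0.036719
  k=4: C(6,4)·0.142857^4·0.857143^2 = 0.004590
Total = 0.999686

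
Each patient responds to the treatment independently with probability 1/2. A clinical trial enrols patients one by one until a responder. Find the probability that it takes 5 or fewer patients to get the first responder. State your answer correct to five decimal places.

0.96875

Y = number of patients to the first success; geometric, p = 0.50.
P(Y ≤ 5) = 1 − (1−p)^5 = 1 − 0.0312500 = 0.9687500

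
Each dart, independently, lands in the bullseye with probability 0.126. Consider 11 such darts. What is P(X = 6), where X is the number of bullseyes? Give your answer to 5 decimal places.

0.00094

X ~ Binomial(n=11, p=0.126).
P(X=6) = C(11,6) · p^6 · (1−p)^5
= 462 · 4.0015e-06 · 0.50998 = 0.0009428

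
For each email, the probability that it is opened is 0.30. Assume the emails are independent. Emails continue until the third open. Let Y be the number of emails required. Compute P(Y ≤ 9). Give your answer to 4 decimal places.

0.5372

Finishing within 9 emails ⇔ at least 3 successes in the first 9. With X ~ Binomial(9, 0.30), P(Y ≤ 9) = 1 − P(X ≤ 2).
  k=0: C(9,0)·0.30^0·0.70^9 = 0.040354
  k=1: C(9,1)·0.30^1·0.70^8 = 0.155650
  k=2: C(9,2)·0.30^2·0.70^7 = 0.266828
1 − 0.462831 = 0.537169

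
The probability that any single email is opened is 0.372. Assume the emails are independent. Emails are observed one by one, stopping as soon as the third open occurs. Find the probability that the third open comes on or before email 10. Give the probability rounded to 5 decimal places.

0.78329

Finishing within 10 emails ⇔ at least 3 successes in the first 10. With X ~ Binomial(10, 0.372), P(Y ≤ 10) = 1 − P(X ≤ 2).
  k=0: C(10,0)·0.372^0·0.628^10 = 0.0095411
  k=1: C(10,1)·0.372^1·0.628^9 = 0.0565171
  k=2: C(10,2)·0.372^2·0.628^8 = 0.1506522
1 − 0.2167104 = 0.7832896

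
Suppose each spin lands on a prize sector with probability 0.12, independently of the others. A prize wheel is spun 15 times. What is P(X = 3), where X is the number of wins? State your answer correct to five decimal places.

X ~ Binomial(n=15, p=0.12).
P(X=3) = C(15,3) · p^3 · (1−p)^12
= 455 · 0.001728 · 0.21567 = 0.1695693

0.16957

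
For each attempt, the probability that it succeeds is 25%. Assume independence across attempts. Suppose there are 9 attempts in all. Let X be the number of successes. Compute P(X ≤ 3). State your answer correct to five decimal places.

0.83427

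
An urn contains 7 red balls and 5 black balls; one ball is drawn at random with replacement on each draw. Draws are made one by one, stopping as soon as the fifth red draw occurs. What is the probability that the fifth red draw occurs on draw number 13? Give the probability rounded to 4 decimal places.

0.0304

Y = trial on which the fifth success occurs; negative binomial, r=5, p=0.583333.
P(Y=13) = C(12,4) · p^5 · (1−p)^8
= 495 · 0.067544 · 0.00090847 = 0.030374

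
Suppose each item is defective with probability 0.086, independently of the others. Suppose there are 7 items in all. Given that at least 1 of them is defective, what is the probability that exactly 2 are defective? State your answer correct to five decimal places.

X ~ Binomial(7, 0.086). Want P(X=2 | X≥1) = P(X=2) / P(X≥1).
P(X=2) = C(7,2)·0.086^2·0.914^5 = 0.0990711
P(X≥1) = 1 − 0.5328726 = 0.4671274
Ratio = 0.0990711 / 0.4671274 = 0.2120859

0.21209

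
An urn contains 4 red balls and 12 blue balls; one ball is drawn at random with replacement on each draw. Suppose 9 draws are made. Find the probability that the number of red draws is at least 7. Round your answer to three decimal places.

X ~ Binomial(9, 0.25); P(X ≥ 7) = Σ C(9,k) p^k (1−p)^(9−k) over k:
  k=7: C(9,7)·0.25^7·0.75^2 = 0.00124
  k=8: C(9,8)·0.25^8·0.75^1 = 0.00010
  k=9: C(9,9)·0.25^9·0.75^0 = 0.00000
Total = 0.00134

0.001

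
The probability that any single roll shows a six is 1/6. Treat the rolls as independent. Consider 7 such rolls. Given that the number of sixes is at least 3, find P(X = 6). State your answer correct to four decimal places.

X ~ Binomial(7, 0.166667). Want P(X=6 | X≥3) = P(X=6) / P(X≥3).
P(X=6) = C(7,6)·0.166667^6·0.833333^1 = 0.000125
P(X≥3) = 1 − 0.279082 − 0.390714 − 0.234429 = 0.095775
Ratio = 0.000125 / 0.095775 = 0.001305

0.0013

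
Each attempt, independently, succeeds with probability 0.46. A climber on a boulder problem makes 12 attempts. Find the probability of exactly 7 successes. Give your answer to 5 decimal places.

X ~ Binomial(n=12, p=0.46).
P(X=7) = C(12,7) · p^7 · (1−p)^5
= 792 · 0.0043582 · 0.045917 = 0.1584889

0.15849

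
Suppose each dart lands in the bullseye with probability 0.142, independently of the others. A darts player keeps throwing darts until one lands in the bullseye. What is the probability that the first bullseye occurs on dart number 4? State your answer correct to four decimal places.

Geometric (trials to first success), p = 0.142.
P(Y = 4) = (1−p)^3 · p = 0.63163 · 0.142 = 0.089691

0.0897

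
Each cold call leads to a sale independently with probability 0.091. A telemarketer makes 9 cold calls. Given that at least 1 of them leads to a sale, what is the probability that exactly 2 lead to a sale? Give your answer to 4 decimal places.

0.2653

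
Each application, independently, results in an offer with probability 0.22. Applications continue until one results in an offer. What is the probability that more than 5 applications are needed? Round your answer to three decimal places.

Y = number of applications to the first success; geometric, p = 0.22.
P(Y > 5) = P(first 5 all fail) = (1−p)^5 = 0.28872

0.289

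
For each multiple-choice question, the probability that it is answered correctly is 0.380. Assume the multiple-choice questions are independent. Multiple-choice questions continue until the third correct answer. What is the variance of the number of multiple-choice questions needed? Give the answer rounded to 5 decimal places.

12.88089

Y = total multiple-choice questions until the third success; negative binomial with r=3, p=0.38.
Var(Y) = r(1−p)/p² = 3·0.62 / 0.38² = 12.8808864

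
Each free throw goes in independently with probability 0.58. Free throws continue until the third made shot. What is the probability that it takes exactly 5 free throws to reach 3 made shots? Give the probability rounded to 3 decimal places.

0.207

Y = trial on which the third success occurs; negative binomial, r=3, p=0.58.
P(Y=5) = C(4,2) · p^3 · (1−p)^2
= 6 · 0.19511 · 0.1764 = 0.20651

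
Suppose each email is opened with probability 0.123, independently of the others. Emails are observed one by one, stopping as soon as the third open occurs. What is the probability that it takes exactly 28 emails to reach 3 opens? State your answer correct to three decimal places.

Y = trial on which the third success occurs; negative binomial, r=3, p=0.123.
P(Y=28) = C(27,2) · p^3 · (1−p)^25
= 351 · 0.0018609 · 0.037583 = 0.02455

0.025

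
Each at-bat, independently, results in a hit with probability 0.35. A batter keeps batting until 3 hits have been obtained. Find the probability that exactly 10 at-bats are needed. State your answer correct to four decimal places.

Y = trial on which the third success occurs; negative binomial, r=3, p=0.35.
P(Y=10) = C(9,2) · p^3 · (1−p)^7
= 36 · 0.042875 · 0.049022 = 0.075666

0.0757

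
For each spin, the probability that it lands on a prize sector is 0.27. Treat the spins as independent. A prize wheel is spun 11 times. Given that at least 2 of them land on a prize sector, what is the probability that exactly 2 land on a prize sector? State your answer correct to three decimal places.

0.281

X ~ Binomial(11, 0.27). Want P(X=2 | X≥2) = P(X=2) / P(X≥2).
P(X=2) = C(11,2)·0.27^2·0.73^9 = 0.23605
P(X≥2) = 1 − 0.03137 − 0.12764 = 0.84099
Ratio = 0.23605 / 0.84099 = 0.28068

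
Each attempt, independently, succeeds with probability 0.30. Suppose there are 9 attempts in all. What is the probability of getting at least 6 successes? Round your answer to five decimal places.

0.02529

X ~ Binomial(9, 0.30); P(X ≥ 6) = Σ C(9,k) p^k (1−p)^(9−k) over k:
  k=6: C(9,6)·0.30^6·0.70^3 = 0.0210039
  k=7: C(9,7)·0.30^7·0.70^2 = 0.0038579
  k=8: C(9,8)·0.30^8·0.70^1 = 0.0004133
  k=9: C(9,9)·0.30^9·0.70^0 = 0.0000197
Total = 0.0252948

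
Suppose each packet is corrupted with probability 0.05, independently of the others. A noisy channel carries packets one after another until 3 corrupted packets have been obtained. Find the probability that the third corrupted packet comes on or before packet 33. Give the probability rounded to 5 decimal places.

Finishing within 33 packets ⇔ at least 3 successes in the first 33. With X ~ Binomial(33, 0.05), P(Y ≤ 33) = 1 − P(X ≤ 2).
  k=0: C(33,0)·0.05^0·0.95^33 = 0.1840259
  k=1: C(33,1)·0.05^1·0.95^32 = 0.3196239
  k=2: C(33,2)·0.05^2·0.95^31 = 0.2691570
1 − 0.7728069 = 0.2271931

0.22719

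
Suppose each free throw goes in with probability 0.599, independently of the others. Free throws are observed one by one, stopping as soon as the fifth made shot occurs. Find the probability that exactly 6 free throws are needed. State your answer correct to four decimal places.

0.1546

Y = trial on which the fifth success occurs; negative binomial, r=5, p=0.599.
P(Y=6) = C(5,4) · p^5 · (1−p)^1
= 5 · 0.077114 · 0.401 = 0.154614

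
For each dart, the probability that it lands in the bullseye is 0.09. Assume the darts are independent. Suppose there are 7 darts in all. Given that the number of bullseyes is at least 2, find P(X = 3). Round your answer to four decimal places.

X ~ Binomial(7, 0.09). Want P(X=3 | X≥2) = P(X=3) / P(X≥2).
P(X=3) = C(7,3)·0.09^3·0.91^4 = 0.017497
P(X≥2) = 1 − 0.516761 − 0.357758 = 0.125481
Ratio = 0.017497 / 0.125481 = 0.139438

0.1394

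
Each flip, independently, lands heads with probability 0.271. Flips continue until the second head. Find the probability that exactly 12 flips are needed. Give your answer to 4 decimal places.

0.0342

Y = trial on which the second success occurs; negative binomial, r=2, p=0.271.
P(Y=12) = C(11,1) · p^2 · (1−p)^10
= 11 · 0.073441 · 0.042391 = 0.034246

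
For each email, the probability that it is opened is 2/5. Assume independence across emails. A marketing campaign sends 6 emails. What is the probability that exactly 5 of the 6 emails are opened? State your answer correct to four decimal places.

0.0369

X ~ Binomial(n=6, p=0.40).
P(X=5) = C(6,5) · p^5 · (1−p)^1
= 6 · 0.01024 · 0.6 = 0.036864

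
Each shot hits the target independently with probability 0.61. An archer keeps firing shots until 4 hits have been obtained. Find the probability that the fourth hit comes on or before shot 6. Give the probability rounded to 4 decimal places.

Finishing within 6 shots ⇔ at least 4 successes in the first 6. With X ~ Binomial(6, 0.61), P(Y ≤ 6) = 1 − P(X ≤ 3).
  k=0: C(6,0)·0.61^0·0.39^6 = 0.003519
  k=1: C(6,1)·0.61^1·0.39^5 = 0.033022
  k=2: C(6,2)·0.61^2·0.39^4 = 0.129125
  k=3: C(6,3)·0.61^3·0.39^3 = 0.269286
1 − 0.434951 = 0.565049

0.5650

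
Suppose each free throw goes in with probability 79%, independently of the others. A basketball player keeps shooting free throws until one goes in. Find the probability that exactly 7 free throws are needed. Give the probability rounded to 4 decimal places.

0.0001

Geometric (trials to first success), p = 0.79.
P(Y = 7) = (1−p)^6 · p = 8.5766e-05 · 0.79 = 0.000068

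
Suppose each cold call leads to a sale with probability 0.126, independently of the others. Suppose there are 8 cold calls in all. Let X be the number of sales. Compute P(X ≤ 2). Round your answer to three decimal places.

X ~ Binomial(8, 0.126); P(X ≤ 2) = Σ C(8,k) p^k (1−p)^(8−k) over k:
  k=0: C(8,0)·0.126^0·0.874^8 = 0.34048
  k=1: C(8,1)·0.126^1·0.874^7 = 0.39268
  k=2: C(8,2)·0.126^2·0.874^6 = 0.19814
Total = 0.93130

0.931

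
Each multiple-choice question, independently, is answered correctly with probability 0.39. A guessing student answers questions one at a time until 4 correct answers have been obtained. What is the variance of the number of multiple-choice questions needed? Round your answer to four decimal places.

16.0421

Y = total multiple-choice questions until the fourth success; negative binomial with r=4, p=0.39.
Var(Y) = r(1−p)/p² = 4·0.61 / 0.39² = 16.042078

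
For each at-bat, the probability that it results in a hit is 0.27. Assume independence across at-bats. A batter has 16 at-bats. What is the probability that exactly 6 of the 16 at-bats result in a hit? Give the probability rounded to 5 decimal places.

X ~ Binomial(n=16, p=0.27).
P(X=6) = C(16,6) · p^6 · (1−p)^10
= 8008 · 0.00038742 · 0.042976 = 0.1333323

0.13333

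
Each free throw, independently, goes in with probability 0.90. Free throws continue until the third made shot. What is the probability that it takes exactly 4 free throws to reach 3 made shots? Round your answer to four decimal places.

0.2187

Y = trial on which the third success occurs; negative binomial, r=3, p=0.90.
P(Y=4) = C(3,2) · p^3 · (1−p)^1
= 3 · 0.729 · 0.1 = 0.218700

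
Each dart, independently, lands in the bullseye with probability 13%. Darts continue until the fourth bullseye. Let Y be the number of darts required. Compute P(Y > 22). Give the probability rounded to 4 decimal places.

0.6812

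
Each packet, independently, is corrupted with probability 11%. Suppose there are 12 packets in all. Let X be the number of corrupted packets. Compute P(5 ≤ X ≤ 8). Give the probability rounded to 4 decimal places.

0.0065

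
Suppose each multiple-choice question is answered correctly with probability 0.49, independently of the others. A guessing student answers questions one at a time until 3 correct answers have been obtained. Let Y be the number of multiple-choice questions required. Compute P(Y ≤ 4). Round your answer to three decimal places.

0.298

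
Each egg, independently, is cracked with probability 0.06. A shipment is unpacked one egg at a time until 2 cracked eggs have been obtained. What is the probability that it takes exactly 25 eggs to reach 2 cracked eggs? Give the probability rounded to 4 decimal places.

0.0208

Y = trial on which the second success occurs; negative binomial, r=2, p=0.06.
P(Y=25) = C(24,1) · p^2 · (1−p)^23
= 24 · 0.0036 · 0.24096 = 0.020819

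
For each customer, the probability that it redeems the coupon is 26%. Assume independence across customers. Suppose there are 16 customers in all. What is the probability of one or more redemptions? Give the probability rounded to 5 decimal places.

0.99191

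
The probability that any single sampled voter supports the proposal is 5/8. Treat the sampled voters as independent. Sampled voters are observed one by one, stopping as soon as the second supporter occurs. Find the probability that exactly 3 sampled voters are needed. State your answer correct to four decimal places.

Y = trial on which the second success occurs; negative binomial, r=2, p=0.625.
P(Y=3) = C(2,1) · p^2 · (1−p)^1
= 2 · 0.39062 · 0.375 = 0.292969

0.2930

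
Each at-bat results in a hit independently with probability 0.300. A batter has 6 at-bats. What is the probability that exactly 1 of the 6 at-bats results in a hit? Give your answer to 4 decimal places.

X ~ Binomial(n=6, p=0.30).
P(X=1) = C(6,1) · p^1 · (1−p)^5
= 6 · 0.3 · 0.16807 = 0.302526

0.3025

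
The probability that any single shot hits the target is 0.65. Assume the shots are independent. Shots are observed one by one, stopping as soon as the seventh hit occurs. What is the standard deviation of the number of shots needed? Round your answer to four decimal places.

Y = total shots until the seventh success; negative binomial with r=7, p=0.65.
SD(Y) = √[r(1−p)/p²] = √(5.798817) = 2.408073

2.4081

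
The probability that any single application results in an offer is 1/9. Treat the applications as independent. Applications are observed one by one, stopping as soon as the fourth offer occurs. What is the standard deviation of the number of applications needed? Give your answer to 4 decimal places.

Y = total applications until the fourth success; negative binomial with r=4, p=0.111111.
SD(Y) = √[r(1−p)/p²] = √(288.000000) = 16.970563

16.9706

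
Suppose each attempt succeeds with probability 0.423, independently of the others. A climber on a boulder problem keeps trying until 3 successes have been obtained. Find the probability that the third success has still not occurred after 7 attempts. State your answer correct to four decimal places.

0.3709

Needing more than 7 attempts ⇔ fewer than 3 successes in the first 7. With X ~ Binomial(7, 0.423), P(Y > 7) = P(X ≤ 2).
  k=0: C(7,0)·0.423^0·0.577^7 = 0.021293
  k=1: C(7,1)·0.423^1·0.577^6 = 0.109268
  k=2: C(7,2)·0.423^2·0.577^5 = 0.240314
P(X ≤ 2) = 0.370875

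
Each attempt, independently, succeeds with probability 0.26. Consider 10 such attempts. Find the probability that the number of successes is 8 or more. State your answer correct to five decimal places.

X ~ Binomial(10, 0.26); P(X ≥ 8) = Σ C(10,k) p^k (1−p)^(10−k) over k:
  k=8: C(10,8)·0.26^8·0.74^2 = 0.0005146
  k=9: C(10,9)·0.26^9·0.74^1 = 0.0000402
  k=10: C(10,10)·0.26^10·0.74^0 = 0.0000014
Total = 0.0005562

0.00056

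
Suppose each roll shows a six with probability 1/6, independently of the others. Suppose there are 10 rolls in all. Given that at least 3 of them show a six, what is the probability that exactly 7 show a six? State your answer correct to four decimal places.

X ~ Binomial(10, 0.166667). Want P(X=7 | X≥3) = P(X=7) / P(X≥3).
P(X=7) = C(10,7)·0.166667^7·0.833333^3 = 0.000248
P(X≥3) = 1 − 0.161506 − 0.323011 − 0.290710 = 0.224773
Ratio = 0.000248 / 0.224773 = 0.001104

0.0011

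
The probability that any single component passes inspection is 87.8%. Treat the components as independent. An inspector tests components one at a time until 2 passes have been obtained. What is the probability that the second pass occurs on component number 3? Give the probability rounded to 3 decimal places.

0.188

Y = trial on which the second success occurs; negative binomial, r=2, p=0.878.
P(Y=3) = C(2,1) · p^2 · (1−p)^1
= 2 · 0.77088 · 0.122 = 0.18810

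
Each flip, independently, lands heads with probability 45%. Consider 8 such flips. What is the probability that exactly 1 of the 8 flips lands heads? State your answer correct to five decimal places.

X ~ Binomial(n=8, p=0.45).
P(X=1) = C(8,1) · p^1 · (1−p)^7
= 8 · 0.45 · 0.015224 = 0.0548077

0.05481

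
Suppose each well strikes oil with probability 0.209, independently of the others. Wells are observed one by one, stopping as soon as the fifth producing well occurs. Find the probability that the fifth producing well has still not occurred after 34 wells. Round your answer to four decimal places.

Needing more than 34 wells ⇔ fewer than 5 successes in the first 34. With X ~ Binomial(34, 0.209), P(Y > 34) = P(X ≤ 4).
  k=0: C(34,0)·0.209^0·0.791^34 = 0.000345
  k=1: C(34,1)·0.209^1·0.791^33 = 0.003101
  k=2: C(34,2)·0.209^2·0.791^32 = 0.013518
  k=3: C(34,3)·0.209^3·0.791^31 = 0.038098
  k=4: C(34,4)·0.209^4·0.791^30 = 0.078014
P(X ≤ 4) = 0.133075

0.1331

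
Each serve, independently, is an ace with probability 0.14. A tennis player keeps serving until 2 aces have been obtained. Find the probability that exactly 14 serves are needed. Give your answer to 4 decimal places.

0.0417

Y = trial on which the second success occurs; negative binomial, r=2, p=0.14.
P(Y=14) = C(13,1) · p^2 · (1−p)^12
= 13 · 0.0196 · 0.16367 = 0.041704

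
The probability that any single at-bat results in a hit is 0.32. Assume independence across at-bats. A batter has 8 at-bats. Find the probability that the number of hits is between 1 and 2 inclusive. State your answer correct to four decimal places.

0.4556

X ~ Binomial(8, 0.32); P(1 ≤ X ≤ 2) = Σ C(8,k) p^k (1−p)^(8−k) over k:
  k=1: C(8,1)·0.32^1·0.68^7 = 0.172109
  k=2: C(8,2)·0.32^2·0.68^6 = 0.283473
Total = 0.455581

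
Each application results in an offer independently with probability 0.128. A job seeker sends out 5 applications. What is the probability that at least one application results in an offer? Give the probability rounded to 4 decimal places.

0.4958

P(at least one) = 1 − P(none) = 1 − (1 − 0.128)^5
= 1 − 0.504176 = 0.495824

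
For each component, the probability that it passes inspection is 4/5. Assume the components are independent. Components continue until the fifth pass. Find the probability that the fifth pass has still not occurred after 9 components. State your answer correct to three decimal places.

Needing more than 9 components ⇔ fewer than 5 successes in the first 9. With X ~ Binomial(9, 0.80), P(Y > 9) = P(X ≤ 4).
  k=0: C(9,0)·0.80^0·0.20^9 = 0.00000
  k=1: C(9,1)·0.80^1·0.20^8 = 0.00002
  k=2: C(9,2)·0.80^2·0.20^7 = 0.00029
  k=3: C(9,3)·0.80^3·0.20^6 = 0.00275
  k=4: C(9,4)·0.80^4·0.20^5 = 0.01652
P(X ≤ 4) = 0.01958

0.020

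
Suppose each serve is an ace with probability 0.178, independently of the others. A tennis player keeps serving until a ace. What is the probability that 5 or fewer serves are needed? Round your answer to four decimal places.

Y = number of serves to the first success; geometric, p = 0.178.
P(Y ≤ 5) = 1 − (1−p)^5 = 1 − 0.375283 = 0.624717

0.6247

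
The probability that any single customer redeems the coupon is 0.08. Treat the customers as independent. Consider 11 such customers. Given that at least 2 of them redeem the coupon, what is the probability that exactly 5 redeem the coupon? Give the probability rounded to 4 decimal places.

0.0042

X ~ Binomial(11, 0.08). Want P(X=5 | X≥2) = P(X=5) / P(X≥2).
P(X=5) = C(11,5)·0.08^5·0.92^6 = 0.000918
P(X≥2) = 1 − 0.399637 − 0.382262 = 0.218101
Ratio = 0.000918 / 0.218101 = 0.004209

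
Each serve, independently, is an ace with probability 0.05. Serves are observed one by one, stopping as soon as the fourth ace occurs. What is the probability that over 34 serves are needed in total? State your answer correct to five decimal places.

0.91187

Needing more than 34 serves ⇔ fewer than 4 successes in the first 34. With X ~ Binomial(34, 0.05), P(Y > 34) = P(X ≤ 3).
  k=0: C(34,0)·0.05^0·0.95^34 = 0.1748246
  k=1: C(34,1)·0.05^1·0.95^33 = 0.3128440
  k=2: C(34,2)·0.05^2·0.95^32 = 0.2716804
  k=3: C(34,3)·0.05^3·0.95^31 = 0.1525223
P(X ≤ 3) = 0.9118713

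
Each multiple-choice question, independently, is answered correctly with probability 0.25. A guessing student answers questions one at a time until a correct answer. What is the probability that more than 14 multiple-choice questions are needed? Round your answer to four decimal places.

0.0178

Y = number of multiple-choice questions to the first success; geometric, p = 0.25.
P(Y > 14) = P(first 14 all fail) = (1−p)^14 = 0.017818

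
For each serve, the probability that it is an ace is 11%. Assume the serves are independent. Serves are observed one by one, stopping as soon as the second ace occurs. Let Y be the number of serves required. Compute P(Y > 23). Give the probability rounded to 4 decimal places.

Needing more than 23 serves ⇔ fewer than 2 successes in the first 23. With X ~ Binomial(23, 0.11), P(Y > 23) = P(X ≤ 1).
  k=0: C(23,0)·0.11^0·0.89^23 = 0.068544
  k=1: C(23,1)·0.11^1·0.89^22 = 0.194850
P(X ≤ 1) = 0.263394

0.2634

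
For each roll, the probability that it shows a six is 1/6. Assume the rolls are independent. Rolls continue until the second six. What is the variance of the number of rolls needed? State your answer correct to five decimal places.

60.00000

Y = total rolls until the second success; negative binomial with r=2, p=0.166667.
Var(Y) = r(1−p)/p² = 2·0.833333 / 0.166667² = 60.0000000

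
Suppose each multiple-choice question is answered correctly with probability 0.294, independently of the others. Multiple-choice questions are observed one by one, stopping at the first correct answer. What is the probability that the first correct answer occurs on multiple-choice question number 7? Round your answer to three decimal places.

Geometric (trials to first success), p = 0.294.
P(Y = 7) = (1−p)^6 · p = 0.12383 · 0.294 = 0.03641

0.036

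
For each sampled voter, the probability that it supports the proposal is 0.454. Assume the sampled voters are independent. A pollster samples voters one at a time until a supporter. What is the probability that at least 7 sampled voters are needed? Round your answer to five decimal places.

0.02649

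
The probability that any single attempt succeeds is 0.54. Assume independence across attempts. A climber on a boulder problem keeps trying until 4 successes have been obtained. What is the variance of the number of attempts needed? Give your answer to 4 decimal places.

Y = total attempts until the fourth success; negative binomial with r=4, p=0.54.
Var(Y) = r(1−p)/p² = 4·0.46 / 0.54² = 6.310014

6.3100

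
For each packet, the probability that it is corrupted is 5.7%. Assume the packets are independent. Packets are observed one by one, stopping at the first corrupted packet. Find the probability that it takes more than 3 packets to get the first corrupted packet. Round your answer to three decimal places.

Y = number of packets to the first success; geometric, p = 0.057.
P(Y > 3) = P(first 3 all fail) = (1−p)^3 = 0.83856

0.839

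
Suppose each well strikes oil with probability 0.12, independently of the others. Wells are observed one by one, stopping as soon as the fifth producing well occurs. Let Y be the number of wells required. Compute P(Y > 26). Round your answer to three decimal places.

0.805

Needing more than 26 wells ⇔ fewer than 5 successes in the first 26. With X ~ Binomial(26, 0.12), P(Y > 26) = P(X ≤ 4).
  k=0: C(26,0)·0.12^0·0.88^26 = 0.03602
  k=1: C(26,1)·0.12^1·0.88^25 = 0.12771
  k=2: C(26,2)·0.12^2·0.88^24 = 0.21769
  k=3: C(26,3)·0.12^3·0.88^23 = 0.23748
  k=4: C(26,4)·0.12^4·0.88^22 = 0.18620
P(X ≤ 4) = 0.80509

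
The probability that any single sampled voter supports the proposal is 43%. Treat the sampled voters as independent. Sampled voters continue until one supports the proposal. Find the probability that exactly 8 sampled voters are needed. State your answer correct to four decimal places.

0.0084

Geometric (trials to first success), p = 0.43.
P(Y = 8) = (1−p)^7 · p = 0.019549 · 0.43 = 0.008406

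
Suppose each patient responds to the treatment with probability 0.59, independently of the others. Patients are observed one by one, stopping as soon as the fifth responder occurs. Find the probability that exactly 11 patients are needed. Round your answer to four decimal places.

Y = trial on which the fifth success occurs; negative binomial, r=5, p=0.59.
P(Y=11) = C(10,4) · p^5 · (1−p)^6
= 210 · 0.071492 · 0.0047501 = 0.071315

0.0713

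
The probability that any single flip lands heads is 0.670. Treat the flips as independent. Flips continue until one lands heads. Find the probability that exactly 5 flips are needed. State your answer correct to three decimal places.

0.008

Geometric (trials to first success), p = 0.67.
P(Y = 5) = (1−p)^4 · p = 0.011859 · 0.67 = 0.00795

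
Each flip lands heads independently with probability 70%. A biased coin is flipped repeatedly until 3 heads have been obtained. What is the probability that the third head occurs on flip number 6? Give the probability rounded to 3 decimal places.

0.093

Y = trial on which the third success occurs; negative binomial, r=3, p=0.70.
P(Y=6) = C(5,2) · p^3 · (1−p)^3
= 10 · 0.343 · 0.027 = 0.09261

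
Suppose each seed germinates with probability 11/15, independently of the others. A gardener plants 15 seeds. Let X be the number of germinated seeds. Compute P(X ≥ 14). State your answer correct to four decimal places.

0.0616

X ~ Binomial(15, 0.733333); P(X ≥ 14) = Σ C(15,k) p^k (1−p)^(15−k) over k:
  k=14: C(15,14)·0.733333^14·0.266667^1 = 0.052033
  k=15: C(15,15)·0.733333^15·0.266667^0 = 0.009539
Total = 0.061573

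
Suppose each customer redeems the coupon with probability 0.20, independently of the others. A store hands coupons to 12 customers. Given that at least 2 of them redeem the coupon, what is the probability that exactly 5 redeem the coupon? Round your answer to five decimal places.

X ~ Binomial(12, 0.20). Want P(X=5 | X≥2) = P(X=5) / P(X≥2).
P(X=5) = C(12,5)·0.20^5·0.80^7 = 0.0531502
P(X≥2) = 1 − 0.0687195 − 0.2061584 = 0.7251221
Ratio = 0.0531502 / 0.7251221 = 0.0732983

0.07330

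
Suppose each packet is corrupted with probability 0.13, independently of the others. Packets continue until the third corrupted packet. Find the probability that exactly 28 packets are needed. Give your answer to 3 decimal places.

Y = trial on which the third success occurs; negative binomial, r=3, p=0.13.
P(Y=28) = C(27,2) · p^3 · (1−p)^25
= 351 · 0.002197 · 0.03076 = 0.02372

0.024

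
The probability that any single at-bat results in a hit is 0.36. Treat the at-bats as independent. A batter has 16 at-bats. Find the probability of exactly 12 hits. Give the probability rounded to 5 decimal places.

0.00145

X ~ Binomial(n=16, p=0.36).
P(X=12) = C(16,12) · p^12 · (1−p)^4
= 1820 · 4.7384e-06 · 0.16777 = 0.0014468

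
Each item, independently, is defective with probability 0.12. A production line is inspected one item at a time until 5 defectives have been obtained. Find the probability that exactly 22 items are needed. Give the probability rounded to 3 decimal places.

Y = trial on which the fifth success occurs; negative binomial, r=5, p=0.12.
P(Y=22) = C(21,4) · p^5 · (1−p)^17
= 5985 · 2.4883e-05 · 0.11382 = 0.01695

0.017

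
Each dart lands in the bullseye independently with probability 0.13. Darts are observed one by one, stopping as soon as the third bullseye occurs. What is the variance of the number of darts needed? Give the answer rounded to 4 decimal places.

Y = total darts until the third success; negative binomial with r=3, p=0.13.
Var(Y) = r(1−p)/p² = 3·0.87 / 0.13² = 154.437870

154.4379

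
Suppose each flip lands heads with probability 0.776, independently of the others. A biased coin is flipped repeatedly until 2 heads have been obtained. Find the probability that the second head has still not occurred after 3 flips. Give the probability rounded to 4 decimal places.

0.1280

Needing more than 3 flips ⇔ fewer than 2 successes in the first 3. With X ~ Binomial(3, 0.776), P(Y > 3) = P(X ≤ 1).
  k=0: C(3,0)·0.776^0·0.224^3 = 0.011239
  k=1: C(3,1)·0.776^1·0.224^2 = 0.116810
P(X ≤ 1) = 0.128049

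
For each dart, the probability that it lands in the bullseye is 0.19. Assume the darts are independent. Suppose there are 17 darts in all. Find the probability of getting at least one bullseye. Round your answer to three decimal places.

P(at least one) = 1 − P(none) = 1 − (1 − 0.19)^17
= 1 − 0.02781 = 0.97219

0.972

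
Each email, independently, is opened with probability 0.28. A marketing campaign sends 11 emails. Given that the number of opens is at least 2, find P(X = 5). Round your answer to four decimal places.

X ~ Binomial(11, 0.28). Want P(X=5 | X≥2) = P(X=5) / P(X≥2).
P(X=5) = C(11,5)·0.28^5·0.72^6 = 0.110771
P(X≥2) = 1 − 0.026956 − 0.115312 = 0.857732
Ratio = 0.110771 / 0.857732 = 0.129144

0.1291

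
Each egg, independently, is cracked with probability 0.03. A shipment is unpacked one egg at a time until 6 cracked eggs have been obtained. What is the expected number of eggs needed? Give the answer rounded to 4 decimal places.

Y = total eggs until the sixth success; negative binomial with r=6, p=0.03.
E[Y] = r / p = 6 / 0.03 = 200.000000

200.0000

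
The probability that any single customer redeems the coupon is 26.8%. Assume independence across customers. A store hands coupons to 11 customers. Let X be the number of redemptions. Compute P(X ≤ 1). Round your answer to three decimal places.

0.163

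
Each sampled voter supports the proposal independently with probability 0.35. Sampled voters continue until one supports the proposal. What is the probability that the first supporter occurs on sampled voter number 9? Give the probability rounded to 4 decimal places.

0.0112

Geometric (trials to first success), p = 0.35.
P(Y = 9) = (1−p)^8 · p = 0.031864 · 0.35 = 0.011153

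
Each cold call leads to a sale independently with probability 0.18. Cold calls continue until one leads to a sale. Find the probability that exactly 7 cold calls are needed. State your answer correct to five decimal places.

Geometric (trials to first success), p = 0.18.
P(Y = 7) = (1−p)^6 · p = 0.30401 · 0.18 = 0.0547212

0.05472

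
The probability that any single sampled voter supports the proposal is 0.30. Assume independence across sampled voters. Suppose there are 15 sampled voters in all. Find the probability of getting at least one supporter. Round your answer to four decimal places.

P(at least one) = 1 − P(none) = 1 − (1 − 0.30)^15
= 1 − 0.004748 = 0.995252

0.9953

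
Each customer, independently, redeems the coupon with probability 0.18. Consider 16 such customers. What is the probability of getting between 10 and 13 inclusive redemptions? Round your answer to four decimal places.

0.0001

X ~ Binomial(16, 0.18); P(10 ≤ X ≤ 13) = Σ C(16,k) p^k (1−p)^(16−k) over k:
  k=10: C(16,10)·0.18^10·0.82^6 = 0.000087
  k=11: C(16,11)·0.18^11·0.82^5 = 0.000010
  k=12: C(16,12)·0.18^12·0.82^4 = 0.000001
  k=13: C(16,13)·0.18^13·0.82^3 = 0.000000
Total = 0.000098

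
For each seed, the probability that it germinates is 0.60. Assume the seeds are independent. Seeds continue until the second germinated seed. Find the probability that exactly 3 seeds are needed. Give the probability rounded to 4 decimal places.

0.2880

Y = trial on which the second success occurs; negative binomial, r=2, p=0.60.
P(Y=3) = C(2,1) · p^2 · (1−p)^1
= 2 · 0.36 · 0.4 = 0.288000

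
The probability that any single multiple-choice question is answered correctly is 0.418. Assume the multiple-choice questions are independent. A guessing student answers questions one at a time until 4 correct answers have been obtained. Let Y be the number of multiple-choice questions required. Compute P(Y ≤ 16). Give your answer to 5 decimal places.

Finishing within 16 multiple-choice questions ⇔ at least 4 successes in the first 16. With X ~ Binomial(16, 0.418), P(Y ≤ 16) = 1 − P(X ≤ 3).
  k=0: C(16,0)·0.418^0·0.582^16 = 0.0001733
  k=1: C(16,1)·0.418^1·0.582^15 = 0.0019913
  k=2: C(16,2)·0.418^2·0.582^14 = 0.0107264
  k=3: C(16,3)·0.418^3·0.582^13 = 0.0359514
1 − 0.0488424 = 0.9511576

0.95116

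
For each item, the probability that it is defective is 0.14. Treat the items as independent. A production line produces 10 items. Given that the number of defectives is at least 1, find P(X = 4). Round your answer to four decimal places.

0.0419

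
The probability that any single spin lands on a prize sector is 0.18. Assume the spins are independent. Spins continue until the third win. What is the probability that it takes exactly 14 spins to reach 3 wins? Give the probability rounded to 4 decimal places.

0.0513

Y = trial on which the third success occurs; negative binomial, r=3, p=0.18.
P(Y=14) = C(13,2) · p^3 · (1−p)^11
= 78 · 0.005832 · 0.11271 = 0.051270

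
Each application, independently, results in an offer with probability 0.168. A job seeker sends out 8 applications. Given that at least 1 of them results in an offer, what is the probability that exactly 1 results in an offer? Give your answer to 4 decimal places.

0.4814

X ~ Binomial(8, 0.168). Want P(X=1 | X≥1) = P(X=1) / P(X≥1).
P(X=1) = C(8,1)·0.168^1·0.832^7 = 0.370905
P(X≥1) = 1 − 0.229608 = 0.770392
Ratio = 0.370905 / 0.770392 = 0.481449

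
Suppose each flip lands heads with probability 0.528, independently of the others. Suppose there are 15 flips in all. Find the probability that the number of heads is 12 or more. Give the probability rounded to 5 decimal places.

0.02926

X ~ Binomial(15, 0.528); P(X ≥ 12) = Σ C(15,k) p^k (1−p)^(15−k) over k:
  k=12: C(15,12)·0.528^12·0.472^3 = 0.0224618
  k=13: C(15,13)·0.528^13·0.472^2 = 0.0057985
  k=14: C(15,14)·0.528^14·0.472^1 = 0.0009266
  k=15: C(15,15)·0.528^15·0.472^0 = 0.0000691
Total = 0.0292560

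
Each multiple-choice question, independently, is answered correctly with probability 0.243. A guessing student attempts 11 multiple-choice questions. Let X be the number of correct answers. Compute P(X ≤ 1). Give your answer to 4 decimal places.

0.2120

X ~ Binomial(11, 0.243); P(X ≤ 1) = Σ C(11,k) p^k (1−p)^(11−k) over k:
  k=0: C(11,0)·0.243^0·0.757^11 = 0.046779
  k=1: C(11,1)·0.243^1·0.757^10 = 0.165180
Total = 0.211960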